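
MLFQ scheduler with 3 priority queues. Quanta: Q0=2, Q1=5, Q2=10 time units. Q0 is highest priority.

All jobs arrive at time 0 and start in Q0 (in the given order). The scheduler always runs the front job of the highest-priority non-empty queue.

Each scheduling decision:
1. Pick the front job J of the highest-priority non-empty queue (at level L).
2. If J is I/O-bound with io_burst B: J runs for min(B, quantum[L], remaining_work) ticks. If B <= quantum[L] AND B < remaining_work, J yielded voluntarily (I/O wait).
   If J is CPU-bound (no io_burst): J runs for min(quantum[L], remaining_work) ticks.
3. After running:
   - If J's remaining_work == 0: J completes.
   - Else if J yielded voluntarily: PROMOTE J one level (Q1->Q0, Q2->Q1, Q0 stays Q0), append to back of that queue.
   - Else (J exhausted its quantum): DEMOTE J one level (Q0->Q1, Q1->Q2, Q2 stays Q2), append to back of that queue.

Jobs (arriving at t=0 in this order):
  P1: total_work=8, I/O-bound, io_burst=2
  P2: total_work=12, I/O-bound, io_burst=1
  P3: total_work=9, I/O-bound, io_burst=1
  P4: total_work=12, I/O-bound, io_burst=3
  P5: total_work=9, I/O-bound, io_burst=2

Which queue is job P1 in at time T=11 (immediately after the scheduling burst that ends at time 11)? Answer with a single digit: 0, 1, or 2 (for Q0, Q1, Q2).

Answer: 0

Derivation:
t=0-2: P1@Q0 runs 2, rem=6, I/O yield, promote→Q0. Q0=[P2,P3,P4,P5,P1] Q1=[] Q2=[]
t=2-3: P2@Q0 runs 1, rem=11, I/O yield, promote→Q0. Q0=[P3,P4,P5,P1,P2] Q1=[] Q2=[]
t=3-4: P3@Q0 runs 1, rem=8, I/O yield, promote→Q0. Q0=[P4,P5,P1,P2,P3] Q1=[] Q2=[]
t=4-6: P4@Q0 runs 2, rem=10, quantum used, demote→Q1. Q0=[P5,P1,P2,P3] Q1=[P4] Q2=[]
t=6-8: P5@Q0 runs 2, rem=7, I/O yield, promote→Q0. Q0=[P1,P2,P3,P5] Q1=[P4] Q2=[]
t=8-10: P1@Q0 runs 2, rem=4, I/O yield, promote→Q0. Q0=[P2,P3,P5,P1] Q1=[P4] Q2=[]
t=10-11: P2@Q0 runs 1, rem=10, I/O yield, promote→Q0. Q0=[P3,P5,P1,P2] Q1=[P4] Q2=[]
t=11-12: P3@Q0 runs 1, rem=7, I/O yield, promote→Q0. Q0=[P5,P1,P2,P3] Q1=[P4] Q2=[]
t=12-14: P5@Q0 runs 2, rem=5, I/O yield, promote→Q0. Q0=[P1,P2,P3,P5] Q1=[P4] Q2=[]
t=14-16: P1@Q0 runs 2, rem=2, I/O yield, promote→Q0. Q0=[P2,P3,P5,P1] Q1=[P4] Q2=[]
t=16-17: P2@Q0 runs 1, rem=9, I/O yield, promote→Q0. Q0=[P3,P5,P1,P2] Q1=[P4] Q2=[]
t=17-18: P3@Q0 runs 1, rem=6, I/O yield, promote→Q0. Q0=[P5,P1,P2,P3] Q1=[P4] Q2=[]
t=18-20: P5@Q0 runs 2, rem=3, I/O yield, promote→Q0. Q0=[P1,P2,P3,P5] Q1=[P4] Q2=[]
t=20-22: P1@Q0 runs 2, rem=0, completes. Q0=[P2,P3,P5] Q1=[P4] Q2=[]
t=22-23: P2@Q0 runs 1, rem=8, I/O yield, promote→Q0. Q0=[P3,P5,P2] Q1=[P4] Q2=[]
t=23-24: P3@Q0 runs 1, rem=5, I/O yield, promote→Q0. Q0=[P5,P2,P3] Q1=[P4] Q2=[]
t=24-26: P5@Q0 runs 2, rem=1, I/O yield, promote→Q0. Q0=[P2,P3,P5] Q1=[P4] Q2=[]
t=26-27: P2@Q0 runs 1, rem=7, I/O yield, promote→Q0. Q0=[P3,P5,P2] Q1=[P4] Q2=[]
t=27-28: P3@Q0 runs 1, rem=4, I/O yield, promote→Q0. Q0=[P5,P2,P3] Q1=[P4] Q2=[]
t=28-29: P5@Q0 runs 1, rem=0, completes. Q0=[P2,P3] Q1=[P4] Q2=[]
t=29-30: P2@Q0 runs 1, rem=6, I/O yield, promote→Q0. Q0=[P3,P2] Q1=[P4] Q2=[]
t=30-31: P3@Q0 runs 1, rem=3, I/O yield, promote→Q0. Q0=[P2,P3] Q1=[P4] Q2=[]
t=31-32: P2@Q0 runs 1, rem=5, I/O yield, promote→Q0. Q0=[P3,P2] Q1=[P4] Q2=[]
t=32-33: P3@Q0 runs 1, rem=2, I/O yield, promote→Q0. Q0=[P2,P3] Q1=[P4] Q2=[]
t=33-34: P2@Q0 runs 1, rem=4, I/O yield, promote→Q0. Q0=[P3,P2] Q1=[P4] Q2=[]
t=34-35: P3@Q0 runs 1, rem=1, I/O yield, promote→Q0. Q0=[P2,P3] Q1=[P4] Q2=[]
t=35-36: P2@Q0 runs 1, rem=3, I/O yield, promote→Q0. Q0=[P3,P2] Q1=[P4] Q2=[]
t=36-37: P3@Q0 runs 1, rem=0, completes. Q0=[P2] Q1=[P4] Q2=[]
t=37-38: P2@Q0 runs 1, rem=2, I/O yield, promote→Q0. Q0=[P2] Q1=[P4] Q2=[]
t=38-39: P2@Q0 runs 1, rem=1, I/O yield, promote→Q0. Q0=[P2] Q1=[P4] Q2=[]
t=39-40: P2@Q0 runs 1, rem=0, completes. Q0=[] Q1=[P4] Q2=[]
t=40-43: P4@Q1 runs 3, rem=7, I/O yield, promote→Q0. Q0=[P4] Q1=[] Q2=[]
t=43-45: P4@Q0 runs 2, rem=5, quantum used, demote→Q1. Q0=[] Q1=[P4] Q2=[]
t=45-48: P4@Q1 runs 3, rem=2, I/O yield, promote→Q0. Q0=[P4] Q1=[] Q2=[]
t=48-50: P4@Q0 runs 2, rem=0, completes. Q0=[] Q1=[] Q2=[]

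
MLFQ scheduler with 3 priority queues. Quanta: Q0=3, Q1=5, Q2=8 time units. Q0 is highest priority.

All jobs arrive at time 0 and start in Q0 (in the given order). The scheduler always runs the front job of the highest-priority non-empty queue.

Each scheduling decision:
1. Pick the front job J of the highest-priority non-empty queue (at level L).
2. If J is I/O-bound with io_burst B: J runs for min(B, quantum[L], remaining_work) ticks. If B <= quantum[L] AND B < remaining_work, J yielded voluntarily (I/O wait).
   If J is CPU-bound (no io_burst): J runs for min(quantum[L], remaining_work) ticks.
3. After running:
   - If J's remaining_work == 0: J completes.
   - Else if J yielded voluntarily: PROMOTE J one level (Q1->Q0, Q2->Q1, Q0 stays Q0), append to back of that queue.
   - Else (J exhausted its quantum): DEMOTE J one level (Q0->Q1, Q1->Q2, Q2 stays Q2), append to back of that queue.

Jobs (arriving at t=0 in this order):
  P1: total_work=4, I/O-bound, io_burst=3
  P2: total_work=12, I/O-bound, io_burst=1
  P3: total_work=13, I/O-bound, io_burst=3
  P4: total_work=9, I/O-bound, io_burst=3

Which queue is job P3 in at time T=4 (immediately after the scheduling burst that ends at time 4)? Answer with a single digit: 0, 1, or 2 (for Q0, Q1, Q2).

Answer: 0

Derivation:
t=0-3: P1@Q0 runs 3, rem=1, I/O yield, promote→Q0. Q0=[P2,P3,P4,P1] Q1=[] Q2=[]
t=3-4: P2@Q0 runs 1, rem=11, I/O yield, promote→Q0. Q0=[P3,P4,P1,P2] Q1=[] Q2=[]
t=4-7: P3@Q0 runs 3, rem=10, I/O yield, promote→Q0. Q0=[P4,P1,P2,P3] Q1=[] Q2=[]
t=7-10: P4@Q0 runs 3, rem=6, I/O yield, promote→Q0. Q0=[P1,P2,P3,P4] Q1=[] Q2=[]
t=10-11: P1@Q0 runs 1, rem=0, completes. Q0=[P2,P3,P4] Q1=[] Q2=[]
t=11-12: P2@Q0 runs 1, rem=10, I/O yield, promote→Q0. Q0=[P3,P4,P2] Q1=[] Q2=[]
t=12-15: P3@Q0 runs 3, rem=7, I/O yield, promote→Q0. Q0=[P4,P2,P3] Q1=[] Q2=[]
t=15-18: P4@Q0 runs 3, rem=3, I/O yield, promote→Q0. Q0=[P2,P3,P4] Q1=[] Q2=[]
t=18-19: P2@Q0 runs 1, rem=9, I/O yield, promote→Q0. Q0=[P3,P4,P2] Q1=[] Q2=[]
t=19-22: P3@Q0 runs 3, rem=4, I/O yield, promote→Q0. Q0=[P4,P2,P3] Q1=[] Q2=[]
t=22-25: P4@Q0 runs 3, rem=0, completes. Q0=[P2,P3] Q1=[] Q2=[]
t=25-26: P2@Q0 runs 1, rem=8, I/O yield, promote→Q0. Q0=[P3,P2] Q1=[] Q2=[]
t=26-29: P3@Q0 runs 3, rem=1, I/O yield, promote→Q0. Q0=[P2,P3] Q1=[] Q2=[]
t=29-30: P2@Q0 runs 1, rem=7, I/O yield, promote→Q0. Q0=[P3,P2] Q1=[] Q2=[]
t=30-31: P3@Q0 runs 1, rem=0, completes. Q0=[P2] Q1=[] Q2=[]
t=31-32: P2@Q0 runs 1, rem=6, I/O yield, promote→Q0. Q0=[P2] Q1=[] Q2=[]
t=32-33: P2@Q0 runs 1, rem=5, I/O yield, promote→Q0. Q0=[P2] Q1=[] Q2=[]
t=33-34: P2@Q0 runs 1, rem=4, I/O yield, promote→Q0. Q0=[P2] Q1=[] Q2=[]
t=34-35: P2@Q0 runs 1, rem=3, I/O yield, promote→Q0. Q0=[P2] Q1=[] Q2=[]
t=35-36: P2@Q0 runs 1, rem=2, I/O yield, promote→Q0. Q0=[P2] Q1=[] Q2=[]
t=36-37: P2@Q0 runs 1, rem=1, I/O yield, promote→Q0. Q0=[P2] Q1=[] Q2=[]
t=37-38: P2@Q0 runs 1, rem=0, completes. Q0=[] Q1=[] Q2=[]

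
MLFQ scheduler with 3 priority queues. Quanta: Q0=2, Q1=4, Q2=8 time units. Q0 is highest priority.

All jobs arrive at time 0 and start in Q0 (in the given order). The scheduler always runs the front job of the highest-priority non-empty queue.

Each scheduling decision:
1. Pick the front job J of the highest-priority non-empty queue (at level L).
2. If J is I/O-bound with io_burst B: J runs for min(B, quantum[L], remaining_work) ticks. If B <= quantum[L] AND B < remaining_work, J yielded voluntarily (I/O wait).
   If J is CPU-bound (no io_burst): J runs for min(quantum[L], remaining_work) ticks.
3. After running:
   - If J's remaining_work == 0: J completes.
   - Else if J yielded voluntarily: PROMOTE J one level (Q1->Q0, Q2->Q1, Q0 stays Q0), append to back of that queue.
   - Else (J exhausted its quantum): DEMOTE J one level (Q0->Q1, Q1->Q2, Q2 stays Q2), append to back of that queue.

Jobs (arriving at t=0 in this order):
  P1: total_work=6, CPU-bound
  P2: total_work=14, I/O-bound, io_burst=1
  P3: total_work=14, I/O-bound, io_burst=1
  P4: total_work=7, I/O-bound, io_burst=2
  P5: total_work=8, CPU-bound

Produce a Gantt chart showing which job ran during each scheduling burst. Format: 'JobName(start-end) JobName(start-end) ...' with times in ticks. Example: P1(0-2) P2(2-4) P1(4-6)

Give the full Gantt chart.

t=0-2: P1@Q0 runs 2, rem=4, quantum used, demote→Q1. Q0=[P2,P3,P4,P5] Q1=[P1] Q2=[]
t=2-3: P2@Q0 runs 1, rem=13, I/O yield, promote→Q0. Q0=[P3,P4,P5,P2] Q1=[P1] Q2=[]
t=3-4: P3@Q0 runs 1, rem=13, I/O yield, promote→Q0. Q0=[P4,P5,P2,P3] Q1=[P1] Q2=[]
t=4-6: P4@Q0 runs 2, rem=5, I/O yield, promote→Q0. Q0=[P5,P2,P3,P4] Q1=[P1] Q2=[]
t=6-8: P5@Q0 runs 2, rem=6, quantum used, demote→Q1. Q0=[P2,P3,P4] Q1=[P1,P5] Q2=[]
t=8-9: P2@Q0 runs 1, rem=12, I/O yield, promote→Q0. Q0=[P3,P4,P2] Q1=[P1,P5] Q2=[]
t=9-10: P3@Q0 runs 1, rem=12, I/O yield, promote→Q0. Q0=[P4,P2,P3] Q1=[P1,P5] Q2=[]
t=10-12: P4@Q0 runs 2, rem=3, I/O yield, promote→Q0. Q0=[P2,P3,P4] Q1=[P1,P5] Q2=[]
t=12-13: P2@Q0 runs 1, rem=11, I/O yield, promote→Q0. Q0=[P3,P4,P2] Q1=[P1,P5] Q2=[]
t=13-14: P3@Q0 runs 1, rem=11, I/O yield, promote→Q0. Q0=[P4,P2,P3] Q1=[P1,P5] Q2=[]
t=14-16: P4@Q0 runs 2, rem=1, I/O yield, promote→Q0. Q0=[P2,P3,P4] Q1=[P1,P5] Q2=[]
t=16-17: P2@Q0 runs 1, rem=10, I/O yield, promote→Q0. Q0=[P3,P4,P2] Q1=[P1,P5] Q2=[]
t=17-18: P3@Q0 runs 1, rem=10, I/O yield, promote→Q0. Q0=[P4,P2,P3] Q1=[P1,P5] Q2=[]
t=18-19: P4@Q0 runs 1, rem=0, completes. Q0=[P2,P3] Q1=[P1,P5] Q2=[]
t=19-20: P2@Q0 runs 1, rem=9, I/O yield, promote→Q0. Q0=[P3,P2] Q1=[P1,P5] Q2=[]
t=20-21: P3@Q0 runs 1, rem=9, I/O yield, promote→Q0. Q0=[P2,P3] Q1=[P1,P5] Q2=[]
t=21-22: P2@Q0 runs 1, rem=8, I/O yield, promote→Q0. Q0=[P3,P2] Q1=[P1,P5] Q2=[]
t=22-23: P3@Q0 runs 1, rem=8, I/O yield, promote→Q0. Q0=[P2,P3] Q1=[P1,P5] Q2=[]
t=23-24: P2@Q0 runs 1, rem=7, I/O yield, promote→Q0. Q0=[P3,P2] Q1=[P1,P5] Q2=[]
t=24-25: P3@Q0 runs 1, rem=7, I/O yield, promote→Q0. Q0=[P2,P3] Q1=[P1,P5] Q2=[]
t=25-26: P2@Q0 runs 1, rem=6, I/O yield, promote→Q0. Q0=[P3,P2] Q1=[P1,P5] Q2=[]
t=26-27: P3@Q0 runs 1, rem=6, I/O yield, promote→Q0. Q0=[P2,P3] Q1=[P1,P5] Q2=[]
t=27-28: P2@Q0 runs 1, rem=5, I/O yield, promote→Q0. Q0=[P3,P2] Q1=[P1,P5] Q2=[]
t=28-29: P3@Q0 runs 1, rem=5, I/O yield, promote→Q0. Q0=[P2,P3] Q1=[P1,P5] Q2=[]
t=29-30: P2@Q0 runs 1, rem=4, I/O yield, promote→Q0. Q0=[P3,P2] Q1=[P1,P5] Q2=[]
t=30-31: P3@Q0 runs 1, rem=4, I/O yield, promote→Q0. Q0=[P2,P3] Q1=[P1,P5] Q2=[]
t=31-32: P2@Q0 runs 1, rem=3, I/O yield, promote→Q0. Q0=[P3,P2] Q1=[P1,P5] Q2=[]
t=32-33: P3@Q0 runs 1, rem=3, I/O yield, promote→Q0. Q0=[P2,P3] Q1=[P1,P5] Q2=[]
t=33-34: P2@Q0 runs 1, rem=2, I/O yield, promote→Q0. Q0=[P3,P2] Q1=[P1,P5] Q2=[]
t=34-35: P3@Q0 runs 1, rem=2, I/O yield, promote→Q0. Q0=[P2,P3] Q1=[P1,P5] Q2=[]
t=35-36: P2@Q0 runs 1, rem=1, I/O yield, promote→Q0. Q0=[P3,P2] Q1=[P1,P5] Q2=[]
t=36-37: P3@Q0 runs 1, rem=1, I/O yield, promote→Q0. Q0=[P2,P3] Q1=[P1,P5] Q2=[]
t=37-38: P2@Q0 runs 1, rem=0, completes. Q0=[P3] Q1=[P1,P5] Q2=[]
t=38-39: P3@Q0 runs 1, rem=0, completes. Q0=[] Q1=[P1,P5] Q2=[]
t=39-43: P1@Q1 runs 4, rem=0, completes. Q0=[] Q1=[P5] Q2=[]
t=43-47: P5@Q1 runs 4, rem=2, quantum used, demote→Q2. Q0=[] Q1=[] Q2=[P5]
t=47-49: P5@Q2 runs 2, rem=0, completes. Q0=[] Q1=[] Q2=[]

Answer: P1(0-2) P2(2-3) P3(3-4) P4(4-6) P5(6-8) P2(8-9) P3(9-10) P4(10-12) P2(12-13) P3(13-14) P4(14-16) P2(16-17) P3(17-18) P4(18-19) P2(19-20) P3(20-21) P2(21-22) P3(22-23) P2(23-24) P3(24-25) P2(25-26) P3(26-27) P2(27-28) P3(28-29) P2(29-30) P3(30-31) P2(31-32) P3(32-33) P2(33-34) P3(34-35) P2(35-36) P3(36-37) P2(37-38) P3(38-39) P1(39-43) P5(43-47) P5(47-49)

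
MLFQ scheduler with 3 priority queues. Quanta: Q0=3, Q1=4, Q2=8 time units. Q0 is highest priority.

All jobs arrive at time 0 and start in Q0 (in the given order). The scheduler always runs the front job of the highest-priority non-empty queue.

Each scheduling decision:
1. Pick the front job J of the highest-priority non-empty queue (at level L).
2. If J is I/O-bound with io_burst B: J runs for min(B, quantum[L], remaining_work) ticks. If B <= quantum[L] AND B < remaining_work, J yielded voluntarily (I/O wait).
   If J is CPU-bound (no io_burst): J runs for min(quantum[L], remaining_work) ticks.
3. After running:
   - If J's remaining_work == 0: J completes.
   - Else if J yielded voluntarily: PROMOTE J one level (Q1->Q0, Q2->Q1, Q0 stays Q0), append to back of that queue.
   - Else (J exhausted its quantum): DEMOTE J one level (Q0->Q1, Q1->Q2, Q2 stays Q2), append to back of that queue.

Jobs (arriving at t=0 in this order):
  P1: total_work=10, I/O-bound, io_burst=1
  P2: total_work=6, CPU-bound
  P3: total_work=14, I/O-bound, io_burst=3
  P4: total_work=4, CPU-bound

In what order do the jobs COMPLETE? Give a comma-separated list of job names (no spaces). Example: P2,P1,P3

t=0-1: P1@Q0 runs 1, rem=9, I/O yield, promote→Q0. Q0=[P2,P3,P4,P1] Q1=[] Q2=[]
t=1-4: P2@Q0 runs 3, rem=3, quantum used, demote→Q1. Q0=[P3,P4,P1] Q1=[P2] Q2=[]
t=4-7: P3@Q0 runs 3, rem=11, I/O yield, promote→Q0. Q0=[P4,P1,P3] Q1=[P2] Q2=[]
t=7-10: P4@Q0 runs 3, rem=1, quantum used, demote→Q1. Q0=[P1,P3] Q1=[P2,P4] Q2=[]
t=10-11: P1@Q0 runs 1, rem=8, I/O yield, promote→Q0. Q0=[P3,P1] Q1=[P2,P4] Q2=[]
t=11-14: P3@Q0 runs 3, rem=8, I/O yield, promote→Q0. Q0=[P1,P3] Q1=[P2,P4] Q2=[]
t=14-15: P1@Q0 runs 1, rem=7, I/O yield, promote→Q0. Q0=[P3,P1] Q1=[P2,P4] Q2=[]
t=15-18: P3@Q0 runs 3, rem=5, I/O yield, promote→Q0. Q0=[P1,P3] Q1=[P2,P4] Q2=[]
t=18-19: P1@Q0 runs 1, rem=6, I/O yield, promote→Q0. Q0=[P3,P1] Q1=[P2,P4] Q2=[]
t=19-22: P3@Q0 runs 3, rem=2, I/O yield, promote→Q0. Q0=[P1,P3] Q1=[P2,P4] Q2=[]
t=22-23: P1@Q0 runs 1, rem=5, I/O yield, promote→Q0. Q0=[P3,P1] Q1=[P2,P4] Q2=[]
t=23-25: P3@Q0 runs 2, rem=0, completes. Q0=[P1] Q1=[P2,P4] Q2=[]
t=25-26: P1@Q0 runs 1, rem=4, I/O yield, promote→Q0. Q0=[P1] Q1=[P2,P4] Q2=[]
t=26-27: P1@Q0 runs 1, rem=3, I/O yield, promote→Q0. Q0=[P1] Q1=[P2,P4] Q2=[]
t=27-28: P1@Q0 runs 1, rem=2, I/O yield, promote→Q0. Q0=[P1] Q1=[P2,P4] Q2=[]
t=28-29: P1@Q0 runs 1, rem=1, I/O yield, promote→Q0. Q0=[P1] Q1=[P2,P4] Q2=[]
t=29-30: P1@Q0 runs 1, rem=0, completes. Q0=[] Q1=[P2,P4] Q2=[]
t=30-33: P2@Q1 runs 3, rem=0, completes. Q0=[] Q1=[P4] Q2=[]
t=33-34: P4@Q1 runs 1, rem=0, completes. Q0=[] Q1=[] Q2=[]

Answer: P3,P1,P2,P4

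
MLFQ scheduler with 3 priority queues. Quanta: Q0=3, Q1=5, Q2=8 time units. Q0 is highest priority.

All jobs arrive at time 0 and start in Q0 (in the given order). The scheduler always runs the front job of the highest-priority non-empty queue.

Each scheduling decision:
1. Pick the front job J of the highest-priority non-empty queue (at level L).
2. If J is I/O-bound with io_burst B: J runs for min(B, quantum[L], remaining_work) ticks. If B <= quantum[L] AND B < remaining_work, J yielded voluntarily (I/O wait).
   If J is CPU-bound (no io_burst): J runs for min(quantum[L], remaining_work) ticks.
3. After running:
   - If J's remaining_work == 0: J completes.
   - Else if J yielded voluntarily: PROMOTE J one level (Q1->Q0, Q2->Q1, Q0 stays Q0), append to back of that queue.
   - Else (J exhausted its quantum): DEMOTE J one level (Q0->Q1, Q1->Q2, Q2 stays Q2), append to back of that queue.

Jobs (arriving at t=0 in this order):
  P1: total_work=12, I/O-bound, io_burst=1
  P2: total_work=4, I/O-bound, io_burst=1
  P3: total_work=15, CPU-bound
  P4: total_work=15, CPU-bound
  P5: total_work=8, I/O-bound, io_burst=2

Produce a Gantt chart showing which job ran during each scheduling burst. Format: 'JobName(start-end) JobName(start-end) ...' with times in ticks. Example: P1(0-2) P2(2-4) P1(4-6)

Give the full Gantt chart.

Answer: P1(0-1) P2(1-2) P3(2-5) P4(5-8) P5(8-10) P1(10-11) P2(11-12) P5(12-14) P1(14-15) P2(15-16) P5(16-18) P1(18-19) P2(19-20) P5(20-22) P1(22-23) P1(23-24) P1(24-25) P1(25-26) P1(26-27) P1(27-28) P1(28-29) P1(29-30) P3(30-35) P4(35-40) P3(40-47) P4(47-54)

Derivation:
t=0-1: P1@Q0 runs 1, rem=11, I/O yield, promote→Q0. Q0=[P2,P3,P4,P5,P1] Q1=[] Q2=[]
t=1-2: P2@Q0 runs 1, rem=3, I/O yield, promote→Q0. Q0=[P3,P4,P5,P1,P2] Q1=[] Q2=[]
t=2-5: P3@Q0 runs 3, rem=12, quantum used, demote→Q1. Q0=[P4,P5,P1,P2] Q1=[P3] Q2=[]
t=5-8: P4@Q0 runs 3, rem=12, quantum used, demote→Q1. Q0=[P5,P1,P2] Q1=[P3,P4] Q2=[]
t=8-10: P5@Q0 runs 2, rem=6, I/O yield, promote→Q0. Q0=[P1,P2,P5] Q1=[P3,P4] Q2=[]
t=10-11: P1@Q0 runs 1, rem=10, I/O yield, promote→Q0. Q0=[P2,P5,P1] Q1=[P3,P4] Q2=[]
t=11-12: P2@Q0 runs 1, rem=2, I/O yield, promote→Q0. Q0=[P5,P1,P2] Q1=[P3,P4] Q2=[]
t=12-14: P5@Q0 runs 2, rem=4, I/O yield, promote→Q0. Q0=[P1,P2,P5] Q1=[P3,P4] Q2=[]
t=14-15: P1@Q0 runs 1, rem=9, I/O yield, promote→Q0. Q0=[P2,P5,P1] Q1=[P3,P4] Q2=[]
t=15-16: P2@Q0 runs 1, rem=1, I/O yield, promote→Q0. Q0=[P5,P1,P2] Q1=[P3,P4] Q2=[]
t=16-18: P5@Q0 runs 2, rem=2, I/O yield, promote→Q0. Q0=[P1,P2,P5] Q1=[P3,P4] Q2=[]
t=18-19: P1@Q0 runs 1, rem=8, I/O yield, promote→Q0. Q0=[P2,P5,P1] Q1=[P3,P4] Q2=[]
t=19-20: P2@Q0 runs 1, rem=0, completes. Q0=[P5,P1] Q1=[P3,P4] Q2=[]
t=20-22: P5@Q0 runs 2, rem=0, completes. Q0=[P1] Q1=[P3,P4] Q2=[]
t=22-23: P1@Q0 runs 1, rem=7, I/O yield, promote→Q0. Q0=[P1] Q1=[P3,P4] Q2=[]
t=23-24: P1@Q0 runs 1, rem=6, I/O yield, promote→Q0. Q0=[P1] Q1=[P3,P4] Q2=[]
t=24-25: P1@Q0 runs 1, rem=5, I/O yield, promote→Q0. Q0=[P1] Q1=[P3,P4] Q2=[]
t=25-26: P1@Q0 runs 1, rem=4, I/O yield, promote→Q0. Q0=[P1] Q1=[P3,P4] Q2=[]
t=26-27: P1@Q0 runs 1, rem=3, I/O yield, promote→Q0. Q0=[P1] Q1=[P3,P4] Q2=[]
t=27-28: P1@Q0 runs 1, rem=2, I/O yield, promote→Q0. Q0=[P1] Q1=[P3,P4] Q2=[]
t=28-29: P1@Q0 runs 1, rem=1, I/O yield, promote→Q0. Q0=[P1] Q1=[P3,P4] Q2=[]
t=29-30: P1@Q0 runs 1, rem=0, completes. Q0=[] Q1=[P3,P4] Q2=[]
t=30-35: P3@Q1 runs 5, rem=7, quantum used, demote→Q2. Q0=[] Q1=[P4] Q2=[P3]
t=35-40: P4@Q1 runs 5, rem=7, quantum used, demote→Q2. Q0=[] Q1=[] Q2=[P3,P4]
t=40-47: P3@Q2 runs 7, rem=0, completes. Q0=[] Q1=[] Q2=[P4]
t=47-54: P4@Q2 runs 7, rem=0, completes. Q0=[] Q1=[] Q2=[]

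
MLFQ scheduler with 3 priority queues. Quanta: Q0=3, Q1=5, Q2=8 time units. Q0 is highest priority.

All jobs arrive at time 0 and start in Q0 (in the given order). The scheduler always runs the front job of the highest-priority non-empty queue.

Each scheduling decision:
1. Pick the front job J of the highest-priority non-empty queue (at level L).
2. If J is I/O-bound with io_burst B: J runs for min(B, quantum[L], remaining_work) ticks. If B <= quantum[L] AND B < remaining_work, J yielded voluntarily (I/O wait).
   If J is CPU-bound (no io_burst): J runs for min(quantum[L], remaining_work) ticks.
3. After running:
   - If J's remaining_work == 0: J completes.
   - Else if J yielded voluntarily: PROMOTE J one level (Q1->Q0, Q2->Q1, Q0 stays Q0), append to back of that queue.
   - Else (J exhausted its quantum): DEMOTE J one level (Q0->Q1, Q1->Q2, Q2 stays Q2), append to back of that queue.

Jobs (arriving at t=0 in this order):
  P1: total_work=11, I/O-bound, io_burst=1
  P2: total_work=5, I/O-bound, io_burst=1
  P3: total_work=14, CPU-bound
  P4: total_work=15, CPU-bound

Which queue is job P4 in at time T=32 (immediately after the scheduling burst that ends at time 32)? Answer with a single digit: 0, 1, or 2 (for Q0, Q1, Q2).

Answer: 2

Derivation:
t=0-1: P1@Q0 runs 1, rem=10, I/O yield, promote→Q0. Q0=[P2,P3,P4,P1] Q1=[] Q2=[]
t=1-2: P2@Q0 runs 1, rem=4, I/O yield, promote→Q0. Q0=[P3,P4,P1,P2] Q1=[] Q2=[]
t=2-5: P3@Q0 runs 3, rem=11, quantum used, demote→Q1. Q0=[P4,P1,P2] Q1=[P3] Q2=[]
t=5-8: P4@Q0 runs 3, rem=12, quantum used, demote→Q1. Q0=[P1,P2] Q1=[P3,P4] Q2=[]
t=8-9: P1@Q0 runs 1, rem=9, I/O yield, promote→Q0. Q0=[P2,P1] Q1=[P3,P4] Q2=[]
t=9-10: P2@Q0 runs 1, rem=3, I/O yield, promote→Q0. Q0=[P1,P2] Q1=[P3,P4] Q2=[]
t=10-11: P1@Q0 runs 1, rem=8, I/O yield, promote→Q0. Q0=[P2,P1] Q1=[P3,P4] Q2=[]
t=11-12: P2@Q0 runs 1, rem=2, I/O yield, promote→Q0. Q0=[P1,P2] Q1=[P3,P4] Q2=[]
t=12-13: P1@Q0 runs 1, rem=7, I/O yield, promote→Q0. Q0=[P2,P1] Q1=[P3,P4] Q2=[]
t=13-14: P2@Q0 runs 1, rem=1, I/O yield, promote→Q0. Q0=[P1,P2] Q1=[P3,P4] Q2=[]
t=14-15: P1@Q0 runs 1, rem=6, I/O yield, promote→Q0. Q0=[P2,P1] Q1=[P3,P4] Q2=[]
t=15-16: P2@Q0 runs 1, rem=0, completes. Q0=[P1] Q1=[P3,P4] Q2=[]
t=16-17: P1@Q0 runs 1, rem=5, I/O yield, promote→Q0. Q0=[P1] Q1=[P3,P4] Q2=[]
t=17-18: P1@Q0 runs 1, rem=4, I/O yield, promote→Q0. Q0=[P1] Q1=[P3,P4] Q2=[]
t=18-19: P1@Q0 runs 1, rem=3, I/O yield, promote→Q0. Q0=[P1] Q1=[P3,P4] Q2=[]
t=19-20: P1@Q0 runs 1, rem=2, I/O yield, promote→Q0. Q0=[P1] Q1=[P3,P4] Q2=[]
t=20-21: P1@Q0 runs 1, rem=1, I/O yield, promote→Q0. Q0=[P1] Q1=[P3,P4] Q2=[]
t=21-22: P1@Q0 runs 1, rem=0, completes. Q0=[] Q1=[P3,P4] Q2=[]
t=22-27: P3@Q1 runs 5, rem=6, quantum used, demote→Q2. Q0=[] Q1=[P4] Q2=[P3]
t=27-32: P4@Q1 runs 5, rem=7, quantum used, demote→Q2. Q0=[] Q1=[] Q2=[P3,P4]
t=32-38: P3@Q2 runs 6, rem=0, completes. Q0=[] Q1=[] Q2=[P4]
t=38-45: P4@Q2 runs 7, rem=0, completes. Q0=[] Q1=[] Q2=[]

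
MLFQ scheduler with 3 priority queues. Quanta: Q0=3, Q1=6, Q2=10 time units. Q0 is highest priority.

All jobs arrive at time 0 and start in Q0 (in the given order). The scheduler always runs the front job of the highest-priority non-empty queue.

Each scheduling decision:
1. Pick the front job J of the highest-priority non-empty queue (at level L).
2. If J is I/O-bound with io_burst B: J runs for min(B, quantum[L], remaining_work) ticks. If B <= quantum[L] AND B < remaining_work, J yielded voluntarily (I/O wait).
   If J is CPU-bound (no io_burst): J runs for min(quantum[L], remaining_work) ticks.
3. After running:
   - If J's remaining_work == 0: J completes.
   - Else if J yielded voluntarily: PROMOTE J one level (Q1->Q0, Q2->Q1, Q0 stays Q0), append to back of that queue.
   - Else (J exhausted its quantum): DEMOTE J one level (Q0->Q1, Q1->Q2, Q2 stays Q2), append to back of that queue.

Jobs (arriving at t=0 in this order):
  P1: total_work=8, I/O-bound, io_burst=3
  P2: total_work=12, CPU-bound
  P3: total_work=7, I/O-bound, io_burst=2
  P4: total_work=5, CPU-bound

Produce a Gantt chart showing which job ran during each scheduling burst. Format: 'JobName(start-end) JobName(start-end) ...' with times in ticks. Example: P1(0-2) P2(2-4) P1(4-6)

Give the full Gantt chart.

Answer: P1(0-3) P2(3-6) P3(6-8) P4(8-11) P1(11-14) P3(14-16) P1(16-18) P3(18-20) P3(20-21) P2(21-27) P4(27-29) P2(29-32)

Derivation:
t=0-3: P1@Q0 runs 3, rem=5, I/O yield, promote→Q0. Q0=[P2,P3,P4,P1] Q1=[] Q2=[]
t=3-6: P2@Q0 runs 3, rem=9, quantum used, demote→Q1. Q0=[P3,P4,P1] Q1=[P2] Q2=[]
t=6-8: P3@Q0 runs 2, rem=5, I/O yield, promote→Q0. Q0=[P4,P1,P3] Q1=[P2] Q2=[]
t=8-11: P4@Q0 runs 3, rem=2, quantum used, demote→Q1. Q0=[P1,P3] Q1=[P2,P4] Q2=[]
t=11-14: P1@Q0 runs 3, rem=2, I/O yield, promote→Q0. Q0=[P3,P1] Q1=[P2,P4] Q2=[]
t=14-16: P3@Q0 runs 2, rem=3, I/O yield, promote→Q0. Q0=[P1,P3] Q1=[P2,P4] Q2=[]
t=16-18: P1@Q0 runs 2, rem=0, completes. Q0=[P3] Q1=[P2,P4] Q2=[]
t=18-20: P3@Q0 runs 2, rem=1, I/O yield, promote→Q0. Q0=[P3] Q1=[P2,P4] Q2=[]
t=20-21: P3@Q0 runs 1, rem=0, completes. Q0=[] Q1=[P2,P4] Q2=[]
t=21-27: P2@Q1 runs 6, rem=3, quantum used, demote→Q2. Q0=[] Q1=[P4] Q2=[P2]
t=27-29: P4@Q1 runs 2, rem=0, completes. Q0=[] Q1=[] Q2=[P2]
t=29-32: P2@Q2 runs 3, rem=0, completes. Q0=[] Q1=[] Q2=[]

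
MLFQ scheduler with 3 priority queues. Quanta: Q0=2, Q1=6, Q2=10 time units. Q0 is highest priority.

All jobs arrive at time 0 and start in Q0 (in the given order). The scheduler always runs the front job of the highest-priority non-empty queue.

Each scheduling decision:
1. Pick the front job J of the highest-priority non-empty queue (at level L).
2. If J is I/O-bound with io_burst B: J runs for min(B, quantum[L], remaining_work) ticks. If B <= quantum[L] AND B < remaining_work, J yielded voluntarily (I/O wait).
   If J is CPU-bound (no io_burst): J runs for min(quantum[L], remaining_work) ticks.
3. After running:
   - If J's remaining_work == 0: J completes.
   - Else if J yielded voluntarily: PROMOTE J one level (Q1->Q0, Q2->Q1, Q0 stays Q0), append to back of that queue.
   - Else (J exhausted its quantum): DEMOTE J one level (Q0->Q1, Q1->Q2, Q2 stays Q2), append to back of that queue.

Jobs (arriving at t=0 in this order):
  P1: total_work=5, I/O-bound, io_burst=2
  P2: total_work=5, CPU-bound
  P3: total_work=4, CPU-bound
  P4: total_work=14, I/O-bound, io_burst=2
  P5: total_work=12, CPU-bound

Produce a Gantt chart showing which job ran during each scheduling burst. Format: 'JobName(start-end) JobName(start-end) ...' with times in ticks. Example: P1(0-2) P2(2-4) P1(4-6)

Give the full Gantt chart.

t=0-2: P1@Q0 runs 2, rem=3, I/O yield, promote→Q0. Q0=[P2,P3,P4,P5,P1] Q1=[] Q2=[]
t=2-4: P2@Q0 runs 2, rem=3, quantum used, demote→Q1. Q0=[P3,P4,P5,P1] Q1=[P2] Q2=[]
t=4-6: P3@Q0 runs 2, rem=2, quantum used, demote→Q1. Q0=[P4,P5,P1] Q1=[P2,P3] Q2=[]
t=6-8: P4@Q0 runs 2, rem=12, I/O yield, promote→Q0. Q0=[P5,P1,P4] Q1=[P2,P3] Q2=[]
t=8-10: P5@Q0 runs 2, rem=10, quantum used, demote→Q1. Q0=[P1,P4] Q1=[P2,P3,P5] Q2=[]
t=10-12: P1@Q0 runs 2, rem=1, I/O yield, promote→Q0. Q0=[P4,P1] Q1=[P2,P3,P5] Q2=[]
t=12-14: P4@Q0 runs 2, rem=10, I/O yield, promote→Q0. Q0=[P1,P4] Q1=[P2,P3,P5] Q2=[]
t=14-15: P1@Q0 runs 1, rem=0, completes. Q0=[P4] Q1=[P2,P3,P5] Q2=[]
t=15-17: P4@Q0 runs 2, rem=8, I/O yield, promote→Q0. Q0=[P4] Q1=[P2,P3,P5] Q2=[]
t=17-19: P4@Q0 runs 2, rem=6, I/O yield, promote→Q0. Q0=[P4] Q1=[P2,P3,P5] Q2=[]
t=19-21: P4@Q0 runs 2, rem=4, I/O yield, promote→Q0. Q0=[P4] Q1=[P2,P3,P5] Q2=[]
t=21-23: P4@Q0 runs 2, rem=2, I/O yield, promote→Q0. Q0=[P4] Q1=[P2,P3,P5] Q2=[]
t=23-25: P4@Q0 runs 2, rem=0, completes. Q0=[] Q1=[P2,P3,P5] Q2=[]
t=25-28: P2@Q1 runs 3, rem=0, completes. Q0=[] Q1=[P3,P5] Q2=[]
t=28-30: P3@Q1 runs 2, rem=0, completes. Q0=[] Q1=[P5] Q2=[]
t=30-36: P5@Q1 runs 6, rem=4, quantum used, demote→Q2. Q0=[] Q1=[] Q2=[P5]
t=36-40: P5@Q2 runs 4, rem=0, completes. Q0=[] Q1=[] Q2=[]

Answer: P1(0-2) P2(2-4) P3(4-6) P4(6-8) P5(8-10) P1(10-12) P4(12-14) P1(14-15) P4(15-17) P4(17-19) P4(19-21) P4(21-23) P4(23-25) P2(25-28) P3(28-30) P5(30-36) P5(36-40)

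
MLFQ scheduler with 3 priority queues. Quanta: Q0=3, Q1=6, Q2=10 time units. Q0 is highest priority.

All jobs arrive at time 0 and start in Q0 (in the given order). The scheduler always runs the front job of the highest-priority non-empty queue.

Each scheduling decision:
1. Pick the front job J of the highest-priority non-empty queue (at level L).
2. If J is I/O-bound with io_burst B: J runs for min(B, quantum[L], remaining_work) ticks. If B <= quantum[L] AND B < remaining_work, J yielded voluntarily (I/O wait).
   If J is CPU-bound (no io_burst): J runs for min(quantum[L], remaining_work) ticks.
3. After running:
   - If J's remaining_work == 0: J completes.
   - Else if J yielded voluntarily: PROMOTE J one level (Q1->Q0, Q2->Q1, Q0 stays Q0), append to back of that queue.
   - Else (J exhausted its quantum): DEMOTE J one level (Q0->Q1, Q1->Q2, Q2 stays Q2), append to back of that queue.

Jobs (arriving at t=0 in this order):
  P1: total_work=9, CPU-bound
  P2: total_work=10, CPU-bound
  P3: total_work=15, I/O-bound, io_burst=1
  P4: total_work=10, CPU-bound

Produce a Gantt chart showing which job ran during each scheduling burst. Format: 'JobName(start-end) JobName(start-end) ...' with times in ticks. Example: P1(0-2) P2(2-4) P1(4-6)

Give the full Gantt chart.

Answer: P1(0-3) P2(3-6) P3(6-7) P4(7-10) P3(10-11) P3(11-12) P3(12-13) P3(13-14) P3(14-15) P3(15-16) P3(16-17) P3(17-18) P3(18-19) P3(19-20) P3(20-21) P3(21-22) P3(22-23) P3(23-24) P1(24-30) P2(30-36) P4(36-42) P2(42-43) P4(43-44)

Derivation:
t=0-3: P1@Q0 runs 3, rem=6, quantum used, demote→Q1. Q0=[P2,P3,P4] Q1=[P1] Q2=[]
t=3-6: P2@Q0 runs 3, rem=7, quantum used, demote→Q1. Q0=[P3,P4] Q1=[P1,P2] Q2=[]
t=6-7: P3@Q0 runs 1, rem=14, I/O yield, promote→Q0. Q0=[P4,P3] Q1=[P1,P2] Q2=[]
t=7-10: P4@Q0 runs 3, rem=7, quantum used, demote→Q1. Q0=[P3] Q1=[P1,P2,P4] Q2=[]
t=10-11: P3@Q0 runs 1, rem=13, I/O yield, promote→Q0. Q0=[P3] Q1=[P1,P2,P4] Q2=[]
t=11-12: P3@Q0 runs 1, rem=12, I/O yield, promote→Q0. Q0=[P3] Q1=[P1,P2,P4] Q2=[]
t=12-13: P3@Q0 runs 1, rem=11, I/O yield, promote→Q0. Q0=[P3] Q1=[P1,P2,P4] Q2=[]
t=13-14: P3@Q0 runs 1, rem=10, I/O yield, promote→Q0. Q0=[P3] Q1=[P1,P2,P4] Q2=[]
t=14-15: P3@Q0 runs 1, rem=9, I/O yield, promote→Q0. Q0=[P3] Q1=[P1,P2,P4] Q2=[]
t=15-16: P3@Q0 runs 1, rem=8, I/O yield, promote→Q0. Q0=[P3] Q1=[P1,P2,P4] Q2=[]
t=16-17: P3@Q0 runs 1, rem=7, I/O yield, promote→Q0. Q0=[P3] Q1=[P1,P2,P4] Q2=[]
t=17-18: P3@Q0 runs 1, rem=6, I/O yield, promote→Q0. Q0=[P3] Q1=[P1,P2,P4] Q2=[]
t=18-19: P3@Q0 runs 1, rem=5, I/O yield, promote→Q0. Q0=[P3] Q1=[P1,P2,P4] Q2=[]
t=19-20: P3@Q0 runs 1, rem=4, I/O yield, promote→Q0. Q0=[P3] Q1=[P1,P2,P4] Q2=[]
t=20-21: P3@Q0 runs 1, rem=3, I/O yield, promote→Q0. Q0=[P3] Q1=[P1,P2,P4] Q2=[]
t=21-22: P3@Q0 runs 1, rem=2, I/O yield, promote→Q0. Q0=[P3] Q1=[P1,P2,P4] Q2=[]
t=22-23: P3@Q0 runs 1, rem=1, I/O yield, promote→Q0. Q0=[P3] Q1=[P1,P2,P4] Q2=[]
t=23-24: P3@Q0 runs 1, rem=0, completes. Q0=[] Q1=[P1,P2,P4] Q2=[]
t=24-30: P1@Q1 runs 6, rem=0, completes. Q0=[] Q1=[P2,P4] Q2=[]
t=30-36: P2@Q1 runs 6, rem=1, quantum used, demote→Q2. Q0=[] Q1=[P4] Q2=[P2]
t=36-42: P4@Q1 runs 6, rem=1, quantum used, demote→Q2. Q0=[] Q1=[] Q2=[P2,P4]
t=42-43: P2@Q2 runs 1, rem=0, completes. Q0=[] Q1=[] Q2=[P4]
t=43-44: P4@Q2 runs 1, rem=0, completes. Q0=[] Q1=[] Q2=[]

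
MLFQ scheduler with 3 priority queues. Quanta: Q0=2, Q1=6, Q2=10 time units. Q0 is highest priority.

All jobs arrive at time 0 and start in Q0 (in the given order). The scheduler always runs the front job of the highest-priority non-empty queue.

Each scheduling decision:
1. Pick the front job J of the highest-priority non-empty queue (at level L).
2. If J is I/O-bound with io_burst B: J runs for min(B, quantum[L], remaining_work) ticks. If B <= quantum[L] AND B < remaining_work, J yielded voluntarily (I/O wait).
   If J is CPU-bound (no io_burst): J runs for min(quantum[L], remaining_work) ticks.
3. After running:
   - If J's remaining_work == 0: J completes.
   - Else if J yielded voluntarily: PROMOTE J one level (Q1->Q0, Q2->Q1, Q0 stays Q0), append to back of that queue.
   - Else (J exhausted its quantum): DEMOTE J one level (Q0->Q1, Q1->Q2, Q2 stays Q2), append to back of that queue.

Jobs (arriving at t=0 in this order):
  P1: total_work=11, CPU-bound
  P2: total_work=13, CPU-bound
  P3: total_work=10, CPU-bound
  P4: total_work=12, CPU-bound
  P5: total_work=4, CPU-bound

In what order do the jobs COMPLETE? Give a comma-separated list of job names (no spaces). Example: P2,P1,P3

t=0-2: P1@Q0 runs 2, rem=9, quantum used, demote→Q1. Q0=[P2,P3,P4,P5] Q1=[P1] Q2=[]
t=2-4: P2@Q0 runs 2, rem=11, quantum used, demote→Q1. Q0=[P3,P4,P5] Q1=[P1,P2] Q2=[]
t=4-6: P3@Q0 runs 2, rem=8, quantum used, demote→Q1. Q0=[P4,P5] Q1=[P1,P2,P3] Q2=[]
t=6-8: P4@Q0 runs 2, rem=10, quantum used, demote→Q1. Q0=[P5] Q1=[P1,P2,P3,P4] Q2=[]
t=8-10: P5@Q0 runs 2, rem=2, quantum used, demote→Q1. Q0=[] Q1=[P1,P2,P3,P4,P5] Q2=[]
t=10-16: P1@Q1 runs 6, rem=3, quantum used, demote→Q2. Q0=[] Q1=[P2,P3,P4,P5] Q2=[P1]
t=16-22: P2@Q1 runs 6, rem=5, quantum used, demote→Q2. Q0=[] Q1=[P3,P4,P5] Q2=[P1,P2]
t=22-28: P3@Q1 runs 6, rem=2, quantum used, demote→Q2. Q0=[] Q1=[P4,P5] Q2=[P1,P2,P3]
t=28-34: P4@Q1 runs 6, rem=4, quantum used, demote→Q2. Q0=[] Q1=[P5] Q2=[P1,P2,P3,P4]
t=34-36: P5@Q1 runs 2, rem=0, completes. Q0=[] Q1=[] Q2=[P1,P2,P3,P4]
t=36-39: P1@Q2 runs 3, rem=0, completes. Q0=[] Q1=[] Q2=[P2,P3,P4]
t=39-44: P2@Q2 runs 5, rem=0, completes. Q0=[] Q1=[] Q2=[P3,P4]
t=44-46: P3@Q2 runs 2, rem=0, completes. Q0=[] Q1=[] Q2=[P4]
t=46-50: P4@Q2 runs 4, rem=0, completes. Q0=[] Q1=[] Q2=[]

Answer: P5,P1,P2,P3,P4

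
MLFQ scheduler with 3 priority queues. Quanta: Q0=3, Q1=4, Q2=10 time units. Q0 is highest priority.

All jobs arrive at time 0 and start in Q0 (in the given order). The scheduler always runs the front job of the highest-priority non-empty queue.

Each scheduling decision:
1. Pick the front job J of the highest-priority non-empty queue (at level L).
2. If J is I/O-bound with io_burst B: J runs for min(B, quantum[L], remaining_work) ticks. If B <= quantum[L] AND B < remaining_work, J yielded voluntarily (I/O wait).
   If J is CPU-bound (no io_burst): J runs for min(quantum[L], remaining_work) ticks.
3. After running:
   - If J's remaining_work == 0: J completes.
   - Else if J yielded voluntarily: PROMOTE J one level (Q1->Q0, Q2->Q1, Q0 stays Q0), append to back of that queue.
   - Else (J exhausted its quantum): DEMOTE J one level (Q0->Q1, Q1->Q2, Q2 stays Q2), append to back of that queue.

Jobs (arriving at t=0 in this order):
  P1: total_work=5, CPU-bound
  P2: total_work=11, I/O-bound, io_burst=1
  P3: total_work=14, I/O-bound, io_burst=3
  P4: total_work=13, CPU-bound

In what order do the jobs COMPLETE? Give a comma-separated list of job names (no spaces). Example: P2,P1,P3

t=0-3: P1@Q0 runs 3, rem=2, quantum used, demote→Q1. Q0=[P2,P3,P4] Q1=[P1] Q2=[]
t=3-4: P2@Q0 runs 1, rem=10, I/O yield, promote→Q0. Q0=[P3,P4,P2] Q1=[P1] Q2=[]
t=4-7: P3@Q0 runs 3, rem=11, I/O yield, promote→Q0. Q0=[P4,P2,P3] Q1=[P1] Q2=[]
t=7-10: P4@Q0 runs 3, rem=10, quantum used, demote→Q1. Q0=[P2,P3] Q1=[P1,P4] Q2=[]
t=10-11: P2@Q0 runs 1, rem=9, I/O yield, promote→Q0. Q0=[P3,P2] Q1=[P1,P4] Q2=[]
t=11-14: P3@Q0 runs 3, rem=8, I/O yield, promote→Q0. Q0=[P2,P3] Q1=[P1,P4] Q2=[]
t=14-15: P2@Q0 runs 1, rem=8, I/O yield, promote→Q0. Q0=[P3,P2] Q1=[P1,P4] Q2=[]
t=15-18: P3@Q0 runs 3, rem=5, I/O yield, promote→Q0. Q0=[P2,P3] Q1=[P1,P4] Q2=[]
t=18-19: P2@Q0 runs 1, rem=7, I/O yield, promote→Q0. Q0=[P3,P2] Q1=[P1,P4] Q2=[]
t=19-22: P3@Q0 runs 3, rem=2, I/O yield, promote→Q0. Q0=[P2,P3] Q1=[P1,P4] Q2=[]
t=22-23: P2@Q0 runs 1, rem=6, I/O yield, promote→Q0. Q0=[P3,P2] Q1=[P1,P4] Q2=[]
t=23-25: P3@Q0 runs 2, rem=0, completes. Q0=[P2] Q1=[P1,P4] Q2=[]
t=25-26: P2@Q0 runs 1, rem=5, I/O yield, promote→Q0. Q0=[P2] Q1=[P1,P4] Q2=[]
t=26-27: P2@Q0 runs 1, rem=4, I/O yield, promote→Q0. Q0=[P2] Q1=[P1,P4] Q2=[]
t=27-28: P2@Q0 runs 1, rem=3, I/O yield, promote→Q0. Q0=[P2] Q1=[P1,P4] Q2=[]
t=28-29: P2@Q0 runs 1, rem=2, I/O yield, promote→Q0. Q0=[P2] Q1=[P1,P4] Q2=[]
t=29-30: P2@Q0 runs 1, rem=1, I/O yield, promote→Q0. Q0=[P2] Q1=[P1,P4] Q2=[]
t=30-31: P2@Q0 runs 1, rem=0, completes. Q0=[] Q1=[P1,P4] Q2=[]
t=31-33: P1@Q1 runs 2, rem=0, completes. Q0=[] Q1=[P4] Q2=[]
t=33-37: P4@Q1 runs 4, rem=6, quantum used, demote→Q2. Q0=[] Q1=[] Q2=[P4]
t=37-43: P4@Q2 runs 6, rem=0, completes. Q0=[] Q1=[] Q2=[]

Answer: P3,P2,P1,P4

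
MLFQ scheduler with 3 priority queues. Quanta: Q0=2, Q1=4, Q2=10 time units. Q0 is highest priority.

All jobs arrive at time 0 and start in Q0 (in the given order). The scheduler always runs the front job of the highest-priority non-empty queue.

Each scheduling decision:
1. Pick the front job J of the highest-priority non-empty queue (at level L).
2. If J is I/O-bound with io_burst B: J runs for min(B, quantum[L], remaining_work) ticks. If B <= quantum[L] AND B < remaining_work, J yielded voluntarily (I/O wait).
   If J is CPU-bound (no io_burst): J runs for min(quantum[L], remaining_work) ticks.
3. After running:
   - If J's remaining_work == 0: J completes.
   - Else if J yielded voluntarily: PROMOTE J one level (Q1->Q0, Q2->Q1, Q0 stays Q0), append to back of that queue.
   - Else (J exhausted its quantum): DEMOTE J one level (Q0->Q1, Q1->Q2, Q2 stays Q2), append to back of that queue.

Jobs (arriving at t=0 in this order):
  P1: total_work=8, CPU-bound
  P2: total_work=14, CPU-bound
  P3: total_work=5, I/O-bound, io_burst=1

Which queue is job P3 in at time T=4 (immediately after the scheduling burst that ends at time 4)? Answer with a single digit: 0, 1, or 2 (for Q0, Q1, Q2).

Answer: 0

Derivation:
t=0-2: P1@Q0 runs 2, rem=6, quantum used, demote→Q1. Q0=[P2,P3] Q1=[P1] Q2=[]
t=2-4: P2@Q0 runs 2, rem=12, quantum used, demote→Q1. Q0=[P3] Q1=[P1,P2] Q2=[]
t=4-5: P3@Q0 runs 1, rem=4, I/O yield, promote→Q0. Q0=[P3] Q1=[P1,P2] Q2=[]
t=5-6: P3@Q0 runs 1, rem=3, I/O yield, promote→Q0. Q0=[P3] Q1=[P1,P2] Q2=[]
t=6-7: P3@Q0 runs 1, rem=2, I/O yield, promote→Q0. Q0=[P3] Q1=[P1,P2] Q2=[]
t=7-8: P3@Q0 runs 1, rem=1, I/O yield, promote→Q0. Q0=[P3] Q1=[P1,P2] Q2=[]
t=8-9: P3@Q0 runs 1, rem=0, completes. Q0=[] Q1=[P1,P2] Q2=[]
t=9-13: P1@Q1 runs 4, rem=2, quantum used, demote→Q2. Q0=[] Q1=[P2] Q2=[P1]
t=13-17: P2@Q1 runs 4, rem=8, quantum used, demote→Q2. Q0=[] Q1=[] Q2=[P1,P2]
t=17-19: P1@Q2 runs 2, rem=0, completes. Q0=[] Q1=[] Q2=[P2]
t=19-27: P2@Q2 runs 8, rem=0, completes. Q0=[] Q1=[] Q2=[]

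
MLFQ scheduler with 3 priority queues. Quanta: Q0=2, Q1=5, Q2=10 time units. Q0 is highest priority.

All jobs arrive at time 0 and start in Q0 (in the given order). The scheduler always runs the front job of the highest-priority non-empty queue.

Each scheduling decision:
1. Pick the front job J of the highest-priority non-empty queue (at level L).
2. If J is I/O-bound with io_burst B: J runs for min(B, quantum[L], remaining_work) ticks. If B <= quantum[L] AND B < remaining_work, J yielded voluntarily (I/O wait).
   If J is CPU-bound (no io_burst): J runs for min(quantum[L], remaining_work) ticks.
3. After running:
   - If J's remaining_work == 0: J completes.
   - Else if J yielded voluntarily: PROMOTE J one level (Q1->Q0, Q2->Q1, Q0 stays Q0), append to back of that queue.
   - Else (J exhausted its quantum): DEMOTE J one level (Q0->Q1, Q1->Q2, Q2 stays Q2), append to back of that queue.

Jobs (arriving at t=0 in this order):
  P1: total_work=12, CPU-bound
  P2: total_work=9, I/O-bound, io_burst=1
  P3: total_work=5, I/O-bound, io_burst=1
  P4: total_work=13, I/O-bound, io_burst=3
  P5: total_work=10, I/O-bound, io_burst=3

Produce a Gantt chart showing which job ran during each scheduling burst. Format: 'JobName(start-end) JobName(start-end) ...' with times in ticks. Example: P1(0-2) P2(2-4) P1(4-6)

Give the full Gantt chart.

t=0-2: P1@Q0 runs 2, rem=10, quantum used, demote→Q1. Q0=[P2,P3,P4,P5] Q1=[P1] Q2=[]
t=2-3: P2@Q0 runs 1, rem=8, I/O yield, promote→Q0. Q0=[P3,P4,P5,P2] Q1=[P1] Q2=[]
t=3-4: P3@Q0 runs 1, rem=4, I/O yield, promote→Q0. Q0=[P4,P5,P2,P3] Q1=[P1] Q2=[]
t=4-6: P4@Q0 runs 2, rem=11, quantum used, demote→Q1. Q0=[P5,P2,P3] Q1=[P1,P4] Q2=[]
t=6-8: P5@Q0 runs 2, rem=8, quantum used, demote→Q1. Q0=[P2,P3] Q1=[P1,P4,P5] Q2=[]
t=8-9: P2@Q0 runs 1, rem=7, I/O yield, promote→Q0. Q0=[P3,P2] Q1=[P1,P4,P5] Q2=[]
t=9-10: P3@Q0 runs 1, rem=3, I/O yield, promote→Q0. Q0=[P2,P3] Q1=[P1,P4,P5] Q2=[]
t=10-11: P2@Q0 runs 1, rem=6, I/O yield, promote→Q0. Q0=[P3,P2] Q1=[P1,P4,P5] Q2=[]
t=11-12: P3@Q0 runs 1, rem=2, I/O yield, promote→Q0. Q0=[P2,P3] Q1=[P1,P4,P5] Q2=[]
t=12-13: P2@Q0 runs 1, rem=5, I/O yield, promote→Q0. Q0=[P3,P2] Q1=[P1,P4,P5] Q2=[]
t=13-14: P3@Q0 runs 1, rem=1, I/O yield, promote→Q0. Q0=[P2,P3] Q1=[P1,P4,P5] Q2=[]
t=14-15: P2@Q0 runs 1, rem=4, I/O yield, promote→Q0. Q0=[P3,P2] Q1=[P1,P4,P5] Q2=[]
t=15-16: P3@Q0 runs 1, rem=0, completes. Q0=[P2] Q1=[P1,P4,P5] Q2=[]
t=16-17: P2@Q0 runs 1, rem=3, I/O yield, promote→Q0. Q0=[P2] Q1=[P1,P4,P5] Q2=[]
t=17-18: P2@Q0 runs 1, rem=2, I/O yield, promote→Q0. Q0=[P2] Q1=[P1,P4,P5] Q2=[]
t=18-19: P2@Q0 runs 1, rem=1, I/O yield, promote→Q0. Q0=[P2] Q1=[P1,P4,P5] Q2=[]
t=19-20: P2@Q0 runs 1, rem=0, completes. Q0=[] Q1=[P1,P4,P5] Q2=[]
t=20-25: P1@Q1 runs 5, rem=5, quantum used, demote→Q2. Q0=[] Q1=[P4,P5] Q2=[P1]
t=25-28: P4@Q1 runs 3, rem=8, I/O yield, promote→Q0. Q0=[P4] Q1=[P5] Q2=[P1]
t=28-30: P4@Q0 runs 2, rem=6, quantum used, demote→Q1. Q0=[] Q1=[P5,P4] Q2=[P1]
t=30-33: P5@Q1 runs 3, rem=5, I/O yield, promote→Q0. Q0=[P5] Q1=[P4] Q2=[P1]
t=33-35: P5@Q0 runs 2, rem=3, quantum used, demote→Q1. Q0=[] Q1=[P4,P5] Q2=[P1]
t=35-38: P4@Q1 runs 3, rem=3, I/O yield, promote→Q0. Q0=[P4] Q1=[P5] Q2=[P1]
t=38-40: P4@Q0 runs 2, rem=1, quantum used, demote→Q1. Q0=[] Q1=[P5,P4] Q2=[P1]
t=40-43: P5@Q1 runs 3, rem=0, completes. Q0=[] Q1=[P4] Q2=[P1]
t=43-44: P4@Q1 runs 1, rem=0, completes. Q0=[] Q1=[] Q2=[P1]
t=44-49: P1@Q2 runs 5, rem=0, completes. Q0=[] Q1=[] Q2=[]

Answer: P1(0-2) P2(2-3) P3(3-4) P4(4-6) P5(6-8) P2(8-9) P3(9-10) P2(10-11) P3(11-12) P2(12-13) P3(13-14) P2(14-15) P3(15-16) P2(16-17) P2(17-18) P2(18-19) P2(19-20) P1(20-25) P4(25-28) P4(28-30) P5(30-33) P5(33-35) P4(35-38) P4(38-40) P5(40-43) P4(43-44) P1(44-49)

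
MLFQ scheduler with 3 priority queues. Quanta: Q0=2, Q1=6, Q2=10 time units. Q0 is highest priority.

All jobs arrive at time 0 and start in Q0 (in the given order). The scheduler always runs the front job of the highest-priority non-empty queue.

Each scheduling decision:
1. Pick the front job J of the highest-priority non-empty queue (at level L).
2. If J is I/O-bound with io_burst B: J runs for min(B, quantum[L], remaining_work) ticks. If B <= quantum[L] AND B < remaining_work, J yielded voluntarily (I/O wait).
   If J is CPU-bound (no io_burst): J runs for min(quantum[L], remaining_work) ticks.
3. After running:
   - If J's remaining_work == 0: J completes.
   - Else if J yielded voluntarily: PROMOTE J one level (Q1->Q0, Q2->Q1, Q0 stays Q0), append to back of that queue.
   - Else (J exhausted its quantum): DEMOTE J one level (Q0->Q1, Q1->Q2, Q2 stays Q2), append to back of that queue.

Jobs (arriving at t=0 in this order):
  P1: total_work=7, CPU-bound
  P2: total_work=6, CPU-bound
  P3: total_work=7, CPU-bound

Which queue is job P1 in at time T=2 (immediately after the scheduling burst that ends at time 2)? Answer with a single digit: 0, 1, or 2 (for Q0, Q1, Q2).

Answer: 1

Derivation:
t=0-2: P1@Q0 runs 2, rem=5, quantum used, demote→Q1. Q0=[P2,P3] Q1=[P1] Q2=[]
t=2-4: P2@Q0 runs 2, rem=4, quantum used, demote→Q1. Q0=[P3] Q1=[P1,P2] Q2=[]
t=4-6: P3@Q0 runs 2, rem=5, quantum used, demote→Q1. Q0=[] Q1=[P1,P2,P3] Q2=[]
t=6-11: P1@Q1 runs 5, rem=0, completes. Q0=[] Q1=[P2,P3] Q2=[]
t=11-15: P2@Q1 runs 4, rem=0, completes. Q0=[] Q1=[P3] Q2=[]
t=15-20: P3@Q1 runs 5, rem=0, completes. Q0=[] Q1=[] Q2=[]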